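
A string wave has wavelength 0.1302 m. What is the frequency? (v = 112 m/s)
f = v/λ = 860.2 Hz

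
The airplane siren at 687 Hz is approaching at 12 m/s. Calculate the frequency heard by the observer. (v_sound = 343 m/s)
f_obs = f·v/(v − v_s) = 711.9 Hz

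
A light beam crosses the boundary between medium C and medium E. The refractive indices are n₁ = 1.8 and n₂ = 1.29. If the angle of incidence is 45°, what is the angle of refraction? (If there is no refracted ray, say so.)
sin θ₂ = (n₁/n₂)·sin θ₁ = 0.9867 → θ₂ = 80.63°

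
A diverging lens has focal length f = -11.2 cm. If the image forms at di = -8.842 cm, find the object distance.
1/do = 1/f − 1/di → do = 42 cm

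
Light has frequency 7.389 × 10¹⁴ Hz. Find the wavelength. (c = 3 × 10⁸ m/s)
λ = c/f = 406 nm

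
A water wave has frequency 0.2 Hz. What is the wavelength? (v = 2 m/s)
λ = v/f = 10 m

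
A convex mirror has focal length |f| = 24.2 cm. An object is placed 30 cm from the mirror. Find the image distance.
f = −24.2 cm (convex); 1/di = 1/f − 1/do → di = -13.39 cm (virtual image, behind mirror)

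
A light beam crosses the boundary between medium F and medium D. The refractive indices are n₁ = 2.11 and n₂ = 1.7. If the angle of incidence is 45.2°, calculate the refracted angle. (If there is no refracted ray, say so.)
sin θ₂ = (n₁/n₂)·sin θ₁ = 0.8807 → θ₂ = 61.73°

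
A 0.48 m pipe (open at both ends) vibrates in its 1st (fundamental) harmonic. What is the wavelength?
λₙ = 2L/n = 0.96 m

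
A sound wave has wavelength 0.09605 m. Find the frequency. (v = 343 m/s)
f = v/λ = 3571 Hz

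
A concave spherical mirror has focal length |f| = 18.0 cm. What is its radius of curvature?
R = 2|f| = 36 cm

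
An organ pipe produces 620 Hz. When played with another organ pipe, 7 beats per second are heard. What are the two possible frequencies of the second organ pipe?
f₂ = 620 ± 7 Hz → 627 Hz or 613 Hz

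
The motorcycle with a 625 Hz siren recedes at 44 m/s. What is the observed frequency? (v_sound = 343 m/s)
f_obs = f·v/(v + v_s) = 553.9 Hz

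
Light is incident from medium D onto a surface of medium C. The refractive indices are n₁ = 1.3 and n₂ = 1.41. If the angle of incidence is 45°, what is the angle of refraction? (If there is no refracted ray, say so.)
sin θ₂ = (n₁/n₂)·sin θ₁ = 0.6519 → θ₂ = 40.69°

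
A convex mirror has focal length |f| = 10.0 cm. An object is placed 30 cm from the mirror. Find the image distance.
f = −10.0 cm (convex); 1/di = 1/f − 1/do → di = -7.5 cm (virtual image, behind mirror)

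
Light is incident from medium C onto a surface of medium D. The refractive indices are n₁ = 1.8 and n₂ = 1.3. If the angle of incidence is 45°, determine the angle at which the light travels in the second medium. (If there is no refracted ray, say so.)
sin θ₂ = (n₁/n₂)·sin θ₁ = 0.9791 → θ₂ = 78.26°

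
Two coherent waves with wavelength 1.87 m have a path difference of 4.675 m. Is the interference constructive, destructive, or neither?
destructive — path difference = 2.5λ, an odd multiple of λ/2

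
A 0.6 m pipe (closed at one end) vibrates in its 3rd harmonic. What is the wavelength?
λₙ = 4L/n = 0.8 m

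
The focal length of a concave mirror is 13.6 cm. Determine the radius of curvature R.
R = 2|f| = 27.2 cm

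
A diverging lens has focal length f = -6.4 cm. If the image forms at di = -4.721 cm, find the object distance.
1/do = 1/f − 1/di → do = 18 cm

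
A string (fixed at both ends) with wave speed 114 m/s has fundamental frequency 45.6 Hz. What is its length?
L = v/(2f₁) = 1.25 m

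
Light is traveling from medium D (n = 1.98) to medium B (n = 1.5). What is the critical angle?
θc = arcsin(n₂/n₁) = 49.25°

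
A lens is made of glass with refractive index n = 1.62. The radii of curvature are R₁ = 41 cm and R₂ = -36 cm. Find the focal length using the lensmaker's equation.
1/f = (n − 1)(1/R₁ − 1/R₂) → f = 30.92 cm (converging lens)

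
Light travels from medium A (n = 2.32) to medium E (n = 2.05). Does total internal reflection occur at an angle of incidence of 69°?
θc = arcsin(n₂/n₁) = 62.08°; 69° > θc, so yes — total internal reflection.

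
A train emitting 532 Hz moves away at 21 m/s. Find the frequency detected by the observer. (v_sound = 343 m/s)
f_obs = f·v/(v + v_s) = 501.3 Hz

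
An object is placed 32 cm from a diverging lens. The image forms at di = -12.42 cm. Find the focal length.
1/f = 1/do + 1/di → f = -20.3 cm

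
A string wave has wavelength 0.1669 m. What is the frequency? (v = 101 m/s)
f = v/λ = 605.2 Hz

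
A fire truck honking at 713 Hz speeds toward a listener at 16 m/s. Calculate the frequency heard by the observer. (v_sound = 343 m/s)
f_obs = f·v/(v − v_s) = 747.9 Hz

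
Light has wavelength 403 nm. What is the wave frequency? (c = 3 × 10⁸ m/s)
f = c/λ = 7.444 × 10¹⁴ Hz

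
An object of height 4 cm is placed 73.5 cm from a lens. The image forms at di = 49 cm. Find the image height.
hi = (-di/do) × ho = -2.667 cm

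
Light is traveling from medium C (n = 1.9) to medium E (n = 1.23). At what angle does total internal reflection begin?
θc = arcsin(n₂/n₁) = 40.34°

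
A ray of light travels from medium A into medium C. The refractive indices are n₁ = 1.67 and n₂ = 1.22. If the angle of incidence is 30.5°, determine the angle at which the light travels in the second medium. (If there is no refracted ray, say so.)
sin θ₂ = (n₁/n₂)·sin θ₁ = 0.6947 → θ₂ = 44.01°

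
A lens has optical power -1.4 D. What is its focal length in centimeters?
f = 1/P = -71.43 cm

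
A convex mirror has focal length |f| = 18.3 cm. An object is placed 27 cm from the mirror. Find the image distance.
f = −18.3 cm (convex); 1/di = 1/f − 1/do → di = -10.91 cm (virtual image, behind mirror)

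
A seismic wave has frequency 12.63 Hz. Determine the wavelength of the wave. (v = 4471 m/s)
λ = v/f = 354 m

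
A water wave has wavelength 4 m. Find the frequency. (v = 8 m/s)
f = v/λ = 2 Hz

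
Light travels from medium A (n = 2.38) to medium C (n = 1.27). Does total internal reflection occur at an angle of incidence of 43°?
θc = arcsin(n₂/n₁) = 32.25°; 43° > θc, so yes — total internal reflection.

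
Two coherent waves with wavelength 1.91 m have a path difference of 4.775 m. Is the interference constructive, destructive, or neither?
destructive — path difference = 2.5λ, an odd multiple of λ/2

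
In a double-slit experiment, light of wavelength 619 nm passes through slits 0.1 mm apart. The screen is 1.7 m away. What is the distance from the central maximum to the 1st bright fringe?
y = mλL/d = 10.52 mm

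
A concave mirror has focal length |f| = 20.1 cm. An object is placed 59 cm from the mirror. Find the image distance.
f = +20.1 cm (concave); 1/di = 1/f − 1/do → di = 30.49 cm (real image, in front of mirror)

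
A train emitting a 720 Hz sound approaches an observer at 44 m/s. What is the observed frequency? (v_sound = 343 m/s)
f_obs = f·v/(v − v_s) = 826 Hz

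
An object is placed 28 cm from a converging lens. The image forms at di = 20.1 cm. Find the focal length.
1/f = 1/do + 1/di → f = 11.7 cm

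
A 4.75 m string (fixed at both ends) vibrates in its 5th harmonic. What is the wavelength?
λₙ = 2L/n = 1.9 m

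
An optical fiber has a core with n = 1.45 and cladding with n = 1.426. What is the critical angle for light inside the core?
θc = arcsin(n_cladding/n_core) = 79.56°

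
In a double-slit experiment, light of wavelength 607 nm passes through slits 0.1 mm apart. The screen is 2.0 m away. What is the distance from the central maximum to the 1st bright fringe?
y = mλL/d = 12.14 mm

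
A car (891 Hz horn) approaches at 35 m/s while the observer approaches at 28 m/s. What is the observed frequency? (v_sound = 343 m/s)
f_obs = f·(v + v_o)/(v − v_s) = 1073 Hz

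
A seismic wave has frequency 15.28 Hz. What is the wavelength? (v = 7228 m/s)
λ = v/f = 473 m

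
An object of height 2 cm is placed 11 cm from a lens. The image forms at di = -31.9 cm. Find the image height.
hi = (-di/do) × ho = 5.8 cm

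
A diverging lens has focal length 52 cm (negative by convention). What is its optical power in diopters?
P = 1/f = -1.923 D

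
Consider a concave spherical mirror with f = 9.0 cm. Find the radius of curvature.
R = 2|f| = 18 cm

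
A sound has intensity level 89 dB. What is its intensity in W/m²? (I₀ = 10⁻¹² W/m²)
I = I₀·10^(β/10) = 7.94 × 10⁻⁴ W/m²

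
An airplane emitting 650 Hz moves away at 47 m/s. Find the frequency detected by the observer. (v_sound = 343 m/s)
f_obs = f·v/(v + v_s) = 571.7 Hz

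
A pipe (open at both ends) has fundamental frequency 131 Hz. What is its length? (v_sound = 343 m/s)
L = v/(2f₁) = 1.309 m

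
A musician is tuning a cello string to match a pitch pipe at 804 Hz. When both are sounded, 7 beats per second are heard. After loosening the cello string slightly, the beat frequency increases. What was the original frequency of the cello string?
797 Hz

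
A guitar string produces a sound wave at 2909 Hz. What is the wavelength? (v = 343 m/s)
λ = v/f = 0.1179 m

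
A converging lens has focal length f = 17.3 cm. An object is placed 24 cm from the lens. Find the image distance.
1/di = 1/f − 1/do → di = 61.97 cm (real image)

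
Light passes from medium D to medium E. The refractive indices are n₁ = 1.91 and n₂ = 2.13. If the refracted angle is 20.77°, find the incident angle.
sin θ₁ = (n₂/n₁)·sin θ₂ → θ₁ = 23.29°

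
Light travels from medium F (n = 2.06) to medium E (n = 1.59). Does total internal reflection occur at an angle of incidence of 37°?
θc = arcsin(n₂/n₁) = 50.52°; 37° < θc, so no — the ray refracts.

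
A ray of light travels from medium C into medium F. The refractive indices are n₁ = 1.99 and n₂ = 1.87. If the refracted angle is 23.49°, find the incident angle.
sin θ₁ = (n₂/n₁)·sin θ₂ → θ₁ = 22°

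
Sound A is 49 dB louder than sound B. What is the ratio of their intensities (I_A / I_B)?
I_A/I_B = 10^(Δβ/10) = 79430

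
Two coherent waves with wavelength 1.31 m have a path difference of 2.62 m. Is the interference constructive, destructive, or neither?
constructive — path difference = 2λ, a whole number of wavelengths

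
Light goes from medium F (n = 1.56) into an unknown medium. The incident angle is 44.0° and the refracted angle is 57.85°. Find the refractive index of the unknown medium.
n₂ = n₁·sin θ₁ / sin θ₂ = 1.28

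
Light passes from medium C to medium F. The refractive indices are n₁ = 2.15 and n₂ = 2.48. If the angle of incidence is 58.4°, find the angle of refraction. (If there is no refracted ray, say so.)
sin θ₂ = (n₁/n₂)·sin θ₁ = 0.7384 → θ₂ = 47.59°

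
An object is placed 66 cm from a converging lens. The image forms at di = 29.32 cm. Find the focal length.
1/f = 1/do + 1/di → f = 20.3 cm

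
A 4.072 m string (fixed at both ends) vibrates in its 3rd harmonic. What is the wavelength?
λₙ = 2L/n = 2.715 m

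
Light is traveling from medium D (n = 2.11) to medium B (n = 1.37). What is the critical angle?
θc = arcsin(n₂/n₁) = 40.49°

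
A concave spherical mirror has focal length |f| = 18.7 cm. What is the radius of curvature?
R = 2|f| = 37.4 cm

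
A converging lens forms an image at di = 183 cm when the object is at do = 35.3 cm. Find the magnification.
M = −di/do = -5.184 (inverted image)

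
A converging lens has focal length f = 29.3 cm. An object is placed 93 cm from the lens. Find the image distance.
1/di = 1/f − 1/do → di = 42.78 cm (real image)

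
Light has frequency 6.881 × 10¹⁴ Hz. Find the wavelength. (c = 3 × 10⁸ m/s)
λ = c/f = 436 nm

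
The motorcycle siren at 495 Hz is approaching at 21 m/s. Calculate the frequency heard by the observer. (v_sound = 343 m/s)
f_obs = f·v/(v − v_s) = 527.3 Hz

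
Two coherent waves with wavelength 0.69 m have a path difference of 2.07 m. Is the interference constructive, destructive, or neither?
constructive — path difference = 3λ, a whole number of wavelengths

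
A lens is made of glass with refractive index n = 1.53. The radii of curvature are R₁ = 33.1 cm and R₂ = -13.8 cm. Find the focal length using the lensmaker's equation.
1/f = (n − 1)(1/R₁ − 1/R₂) → f = 18.38 cm (converging lens)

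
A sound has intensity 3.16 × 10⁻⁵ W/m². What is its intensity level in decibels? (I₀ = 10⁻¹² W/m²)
β = 10·log₁₀(I/I₀) = 75 dB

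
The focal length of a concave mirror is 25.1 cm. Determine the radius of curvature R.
R = 2|f| = 50.2 cm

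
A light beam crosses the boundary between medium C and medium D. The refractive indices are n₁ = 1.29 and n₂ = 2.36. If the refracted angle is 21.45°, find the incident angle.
sin θ₁ = (n₂/n₁)·sin θ₂ → θ₁ = 41.99°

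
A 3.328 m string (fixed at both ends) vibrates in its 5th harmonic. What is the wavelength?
λₙ = 2L/n = 1.331 m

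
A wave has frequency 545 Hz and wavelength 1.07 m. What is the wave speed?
v = fλ = 583.1 m/s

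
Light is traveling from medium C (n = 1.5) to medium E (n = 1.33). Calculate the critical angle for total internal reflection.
θc = arcsin(n₂/n₁) = 62.46°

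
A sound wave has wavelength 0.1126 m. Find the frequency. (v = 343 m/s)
f = v/λ = 3046 Hz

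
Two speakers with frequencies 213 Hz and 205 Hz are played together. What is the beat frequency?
8 Hz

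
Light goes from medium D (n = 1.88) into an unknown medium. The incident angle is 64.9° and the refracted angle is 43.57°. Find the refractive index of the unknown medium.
n₂ = n₁·sin θ₁ / sin θ₂ = 2.47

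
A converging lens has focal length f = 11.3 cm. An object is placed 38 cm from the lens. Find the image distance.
1/di = 1/f − 1/do → di = 16.08 cm (real image)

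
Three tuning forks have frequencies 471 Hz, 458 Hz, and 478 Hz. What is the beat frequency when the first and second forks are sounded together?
13 Hz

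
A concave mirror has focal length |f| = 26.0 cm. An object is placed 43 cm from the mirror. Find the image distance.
f = +26.0 cm (concave); 1/di = 1/f − 1/do → di = 65.76 cm (real image, in front of mirror)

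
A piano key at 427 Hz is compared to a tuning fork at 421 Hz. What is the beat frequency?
6 Hz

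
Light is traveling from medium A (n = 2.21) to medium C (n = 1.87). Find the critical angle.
θc = arcsin(n₂/n₁) = 57.8°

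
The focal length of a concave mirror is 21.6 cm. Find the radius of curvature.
R = 2|f| = 43.2 cm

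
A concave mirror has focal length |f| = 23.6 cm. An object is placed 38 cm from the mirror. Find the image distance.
f = +23.6 cm (concave); 1/di = 1/f − 1/do → di = 62.28 cm (real image, in front of mirror)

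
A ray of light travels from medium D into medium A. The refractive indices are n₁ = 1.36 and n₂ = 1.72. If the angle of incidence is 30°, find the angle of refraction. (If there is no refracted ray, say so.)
sin θ₂ = (n₁/n₂)·sin θ₁ = 0.3953 → θ₂ = 23.29°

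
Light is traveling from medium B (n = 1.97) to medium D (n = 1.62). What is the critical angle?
θc = arcsin(n₂/n₁) = 55.32°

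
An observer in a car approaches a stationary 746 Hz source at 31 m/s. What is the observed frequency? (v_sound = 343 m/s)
f_obs = f·(v + v_o)/v = 813.4 Hz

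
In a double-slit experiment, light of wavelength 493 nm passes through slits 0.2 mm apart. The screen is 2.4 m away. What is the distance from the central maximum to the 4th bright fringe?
y = mλL/d = 23.66 mm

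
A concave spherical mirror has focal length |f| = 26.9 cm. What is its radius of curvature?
R = 2|f| = 53.8 cm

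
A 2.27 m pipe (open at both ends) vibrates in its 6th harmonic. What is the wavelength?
λₙ = 2L/n = 0.7567 m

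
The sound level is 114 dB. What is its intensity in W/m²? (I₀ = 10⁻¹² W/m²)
I = I₀·10^(β/10) = 2.51 × 10⁻¹ W/m²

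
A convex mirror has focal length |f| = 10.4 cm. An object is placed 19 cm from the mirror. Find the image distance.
f = −10.4 cm (convex); 1/di = 1/f − 1/do → di = -6.721 cm (virtual image, behind mirror)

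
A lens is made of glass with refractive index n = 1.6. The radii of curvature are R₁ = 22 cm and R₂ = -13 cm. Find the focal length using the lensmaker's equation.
1/f = (n − 1)(1/R₁ − 1/R₂) → f = 13.62 cm (converging lens)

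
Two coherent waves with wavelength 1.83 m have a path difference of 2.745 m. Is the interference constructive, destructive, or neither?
destructive — path difference = 1.5λ, an odd multiple of λ/2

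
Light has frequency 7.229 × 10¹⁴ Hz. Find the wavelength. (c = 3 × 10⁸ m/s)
λ = c/f = 415 nm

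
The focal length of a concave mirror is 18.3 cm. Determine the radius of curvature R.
R = 2|f| = 36.6 cm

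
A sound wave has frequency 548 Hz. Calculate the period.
T = 1/f = 0.001825 s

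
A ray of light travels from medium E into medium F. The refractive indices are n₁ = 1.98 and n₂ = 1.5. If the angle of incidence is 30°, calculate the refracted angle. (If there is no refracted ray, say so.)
sin θ₂ = (n₁/n₂)·sin θ₁ = 0.66 → θ₂ = 41.3°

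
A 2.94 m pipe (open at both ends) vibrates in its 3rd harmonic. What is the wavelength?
λₙ = 2L/n = 1.96 m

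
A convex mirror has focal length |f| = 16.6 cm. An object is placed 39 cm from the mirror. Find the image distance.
f = −16.6 cm (convex); 1/di = 1/f − 1/do → di = -11.64 cm (virtual image, behind mirror)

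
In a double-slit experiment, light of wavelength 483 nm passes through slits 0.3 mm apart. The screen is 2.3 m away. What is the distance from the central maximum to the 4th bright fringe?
y = mλL/d = 14.81 mm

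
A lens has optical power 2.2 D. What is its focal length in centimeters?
f = 1/P = 45.45 cm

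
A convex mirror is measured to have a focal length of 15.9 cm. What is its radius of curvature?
R = 2|f| = 31.8 cm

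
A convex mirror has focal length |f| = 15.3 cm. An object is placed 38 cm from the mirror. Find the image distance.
f = −15.3 cm (convex); 1/di = 1/f − 1/do → di = -10.91 cm (virtual image, behind mirror)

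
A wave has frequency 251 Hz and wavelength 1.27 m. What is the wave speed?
v = fλ = 318.8 m/s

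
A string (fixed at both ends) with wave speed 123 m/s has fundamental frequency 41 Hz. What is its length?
L = v/(2f₁) = 1.5 m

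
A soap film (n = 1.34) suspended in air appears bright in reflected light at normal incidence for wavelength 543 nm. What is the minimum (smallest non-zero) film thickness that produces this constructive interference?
2nt = (m − ½)λ with m = 1 → t = (m − ½)λ/(2n) = 101.3 nm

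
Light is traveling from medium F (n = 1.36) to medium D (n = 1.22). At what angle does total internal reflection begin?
θc = arcsin(n₂/n₁) = 63.77°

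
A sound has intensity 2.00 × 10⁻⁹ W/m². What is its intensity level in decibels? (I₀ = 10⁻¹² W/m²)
β = 10·log₁₀(I/I₀) = 33.01 dB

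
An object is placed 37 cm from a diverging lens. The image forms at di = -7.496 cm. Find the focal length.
1/f = 1/do + 1/di → f = -9.4 cm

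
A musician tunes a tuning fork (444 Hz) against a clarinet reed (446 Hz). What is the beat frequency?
2 Hz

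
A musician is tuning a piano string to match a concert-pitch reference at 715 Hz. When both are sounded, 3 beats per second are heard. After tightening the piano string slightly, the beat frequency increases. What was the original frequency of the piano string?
718 Hz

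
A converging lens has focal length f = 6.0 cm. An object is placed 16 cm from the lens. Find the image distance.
1/di = 1/f − 1/do → di = 9.6 cm (real image)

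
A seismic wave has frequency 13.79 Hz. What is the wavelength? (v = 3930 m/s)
λ = v/f = 285 m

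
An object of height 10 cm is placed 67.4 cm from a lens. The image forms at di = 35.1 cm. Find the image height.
hi = (-di/do) × ho = -5.208 cm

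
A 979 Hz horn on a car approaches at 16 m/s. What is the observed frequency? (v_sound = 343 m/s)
f_obs = f·v/(v − v_s) = 1027 Hz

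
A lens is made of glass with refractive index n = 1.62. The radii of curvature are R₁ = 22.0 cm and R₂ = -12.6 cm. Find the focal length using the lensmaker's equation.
1/f = (n − 1)(1/R₁ − 1/R₂) → f = 12.92 cm (converging lens)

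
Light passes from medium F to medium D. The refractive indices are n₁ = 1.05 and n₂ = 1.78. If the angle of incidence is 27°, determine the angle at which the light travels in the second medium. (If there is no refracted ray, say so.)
sin θ₂ = (n₁/n₂)·sin θ₁ = 0.2678 → θ₂ = 15.53°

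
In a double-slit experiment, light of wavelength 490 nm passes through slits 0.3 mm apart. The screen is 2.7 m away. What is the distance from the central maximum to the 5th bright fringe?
y = mλL/d = 22.05 mm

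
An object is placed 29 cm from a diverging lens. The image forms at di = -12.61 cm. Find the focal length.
1/f = 1/do + 1/di → f = -22.31 cm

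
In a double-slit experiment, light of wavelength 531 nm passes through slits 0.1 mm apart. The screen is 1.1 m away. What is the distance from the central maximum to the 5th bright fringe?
y = mλL/d = 29.21 mm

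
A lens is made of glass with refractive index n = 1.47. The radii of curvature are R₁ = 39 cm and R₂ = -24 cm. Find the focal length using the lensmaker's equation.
1/f = (n − 1)(1/R₁ − 1/R₂) → f = 31.61 cm (converging lens)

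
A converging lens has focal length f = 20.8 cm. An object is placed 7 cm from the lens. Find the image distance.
1/di = 1/f − 1/do → di = -10.55 cm (virtual image)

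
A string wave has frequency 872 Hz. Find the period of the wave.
T = 1/f = 0.001147 s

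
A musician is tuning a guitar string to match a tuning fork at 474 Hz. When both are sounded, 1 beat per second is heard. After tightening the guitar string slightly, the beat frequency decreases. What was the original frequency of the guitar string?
473 Hz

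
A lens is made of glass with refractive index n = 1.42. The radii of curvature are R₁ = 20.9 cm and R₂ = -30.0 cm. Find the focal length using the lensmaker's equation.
1/f = (n − 1)(1/R₁ − 1/R₂) → f = 29.33 cm (converging lens)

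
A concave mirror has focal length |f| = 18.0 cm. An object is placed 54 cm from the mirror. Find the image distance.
f = +18.0 cm (concave); 1/di = 1/f − 1/do → di = 27 cm (real image, in front of mirror)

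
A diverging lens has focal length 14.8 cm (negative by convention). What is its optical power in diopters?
P = 1/f = -6.757 D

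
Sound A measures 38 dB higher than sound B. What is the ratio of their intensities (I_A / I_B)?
I_A/I_B = 10^(Δβ/10) = 6310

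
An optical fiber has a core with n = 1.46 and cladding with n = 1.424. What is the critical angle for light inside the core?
θc = arcsin(n_cladding/n_core) = 77.25°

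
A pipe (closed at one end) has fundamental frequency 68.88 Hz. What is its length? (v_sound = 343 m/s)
L = v/(4f₁) = 1.245 m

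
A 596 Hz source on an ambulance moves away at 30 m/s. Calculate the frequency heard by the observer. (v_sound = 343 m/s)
f_obs = f·v/(v + v_s) = 548.1 Hz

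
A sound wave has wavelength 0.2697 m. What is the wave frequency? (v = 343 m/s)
f = v/λ = 1272 Hz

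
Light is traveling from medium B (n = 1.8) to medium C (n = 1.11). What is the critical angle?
θc = arcsin(n₂/n₁) = 38.07°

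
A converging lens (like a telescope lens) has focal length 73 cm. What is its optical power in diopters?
P = 1/f = 1.37 D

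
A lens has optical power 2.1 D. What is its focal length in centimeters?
f = 1/P = 47.62 cm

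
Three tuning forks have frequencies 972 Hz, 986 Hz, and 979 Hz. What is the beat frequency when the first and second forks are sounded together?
14 Hz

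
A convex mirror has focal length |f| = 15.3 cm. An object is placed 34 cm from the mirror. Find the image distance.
f = −15.3 cm (convex); 1/di = 1/f − 1/do → di = -10.55 cm (virtual image, behind mirror)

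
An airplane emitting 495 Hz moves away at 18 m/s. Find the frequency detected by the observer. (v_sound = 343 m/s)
f_obs = f·v/(v + v_s) = 470.3 Hz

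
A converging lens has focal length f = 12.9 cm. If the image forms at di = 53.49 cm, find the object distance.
1/do = 1/f − 1/di → do = 17 cm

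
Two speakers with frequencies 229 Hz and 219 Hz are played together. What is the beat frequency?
10 Hz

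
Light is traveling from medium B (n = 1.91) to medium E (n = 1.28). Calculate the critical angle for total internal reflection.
θc = arcsin(n₂/n₁) = 42.08°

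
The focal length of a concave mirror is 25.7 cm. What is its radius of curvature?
R = 2|f| = 51.4 cm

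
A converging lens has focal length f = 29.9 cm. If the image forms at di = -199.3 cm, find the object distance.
1/do = 1/f − 1/di → do = 26 cm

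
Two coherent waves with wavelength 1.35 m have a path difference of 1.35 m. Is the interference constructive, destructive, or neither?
constructive — path difference = 1λ, a whole number of wavelengths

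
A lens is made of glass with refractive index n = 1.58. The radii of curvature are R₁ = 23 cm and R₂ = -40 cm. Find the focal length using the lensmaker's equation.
1/f = (n − 1)(1/R₁ − 1/R₂) → f = 25.18 cm (converging lens)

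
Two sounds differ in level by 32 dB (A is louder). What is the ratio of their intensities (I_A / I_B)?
I_A/I_B = 10^(Δβ/10) = 1585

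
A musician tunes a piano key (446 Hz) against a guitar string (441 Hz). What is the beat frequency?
5 Hz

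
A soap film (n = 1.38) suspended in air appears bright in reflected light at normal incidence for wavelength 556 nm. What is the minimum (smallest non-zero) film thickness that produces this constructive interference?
2nt = (m − ½)λ with m = 1 → t = (m − ½)λ/(2n) = 100.7 nm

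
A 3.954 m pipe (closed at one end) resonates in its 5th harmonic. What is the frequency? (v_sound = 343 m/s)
fₙ = nv/(4L) = 108.4 Hz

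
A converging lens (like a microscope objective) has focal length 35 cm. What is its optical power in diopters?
P = 1/f = 2.857 D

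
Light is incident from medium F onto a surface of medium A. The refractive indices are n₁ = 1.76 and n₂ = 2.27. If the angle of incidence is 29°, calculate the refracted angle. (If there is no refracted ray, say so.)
sin θ₂ = (n₁/n₂)·sin θ₁ = 0.3759 → θ₂ = 22.08°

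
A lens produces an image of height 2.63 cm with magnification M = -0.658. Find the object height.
ho = |hi|/|M| = 3.997 cm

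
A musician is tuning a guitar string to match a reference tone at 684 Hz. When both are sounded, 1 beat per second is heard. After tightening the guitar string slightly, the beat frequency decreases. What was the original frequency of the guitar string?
683 Hz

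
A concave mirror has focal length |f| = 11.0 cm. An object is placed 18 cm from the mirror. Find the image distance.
f = +11.0 cm (concave); 1/di = 1/f − 1/do → di = 28.29 cm (real image, in front of mirror)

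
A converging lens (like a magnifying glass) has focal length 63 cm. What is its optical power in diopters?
P = 1/f = 1.587 D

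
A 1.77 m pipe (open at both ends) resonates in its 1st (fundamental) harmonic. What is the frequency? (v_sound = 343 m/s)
fₙ = nv/(2L) = 96.89 Hz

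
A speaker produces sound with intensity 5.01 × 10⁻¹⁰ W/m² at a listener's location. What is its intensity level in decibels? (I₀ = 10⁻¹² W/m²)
β = 10·log₁₀(I/I₀) = 27 dB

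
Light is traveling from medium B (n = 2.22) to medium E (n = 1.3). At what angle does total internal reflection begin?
θc = arcsin(n₂/n₁) = 35.84°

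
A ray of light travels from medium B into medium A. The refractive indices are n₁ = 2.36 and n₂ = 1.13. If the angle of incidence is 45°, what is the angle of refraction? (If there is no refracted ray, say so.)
sin θ₂ = (n₁/n₂)·sin θ₁ = 1.477 > 1, so there is no refracted ray — the light undergoes total internal reflection.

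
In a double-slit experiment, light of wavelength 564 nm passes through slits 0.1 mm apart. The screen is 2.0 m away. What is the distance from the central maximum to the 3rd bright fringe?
y = mλL/d = 33.84 mm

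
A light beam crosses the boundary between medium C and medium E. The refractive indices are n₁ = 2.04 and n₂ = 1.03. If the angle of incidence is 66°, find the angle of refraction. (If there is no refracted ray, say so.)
sin θ₂ = (n₁/n₂)·sin θ₁ = 1.809 > 1, so there is no refracted ray — the light undergoes total internal reflection.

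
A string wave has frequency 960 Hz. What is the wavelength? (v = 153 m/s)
λ = v/f = 0.1594 m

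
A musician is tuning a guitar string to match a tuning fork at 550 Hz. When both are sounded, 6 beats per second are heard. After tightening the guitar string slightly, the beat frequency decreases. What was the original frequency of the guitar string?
544 Hz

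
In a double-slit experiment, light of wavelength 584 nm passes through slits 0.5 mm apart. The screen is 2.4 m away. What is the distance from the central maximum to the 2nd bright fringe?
y = mλL/d = 5.606 mm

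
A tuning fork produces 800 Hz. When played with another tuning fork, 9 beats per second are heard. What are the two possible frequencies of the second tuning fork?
f₂ = 800 ± 9 Hz → 809 Hz or 791 Hz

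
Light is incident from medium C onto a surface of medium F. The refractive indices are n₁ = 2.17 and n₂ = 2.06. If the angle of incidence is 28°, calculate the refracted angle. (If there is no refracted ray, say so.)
sin θ₂ = (n₁/n₂)·sin θ₁ = 0.4945 → θ₂ = 29.64°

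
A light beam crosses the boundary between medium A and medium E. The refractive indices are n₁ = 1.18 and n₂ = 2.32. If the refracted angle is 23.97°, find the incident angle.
sin θ₁ = (n₂/n₁)·sin θ₂ → θ₁ = 53.01°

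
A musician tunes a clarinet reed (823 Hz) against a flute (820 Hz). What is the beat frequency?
3 Hz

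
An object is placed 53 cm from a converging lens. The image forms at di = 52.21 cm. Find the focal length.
1/f = 1/do + 1/di → f = 26.3 cm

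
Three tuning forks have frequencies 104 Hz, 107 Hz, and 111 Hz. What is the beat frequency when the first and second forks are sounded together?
3 Hz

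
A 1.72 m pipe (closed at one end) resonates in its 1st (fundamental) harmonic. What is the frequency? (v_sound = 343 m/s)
fₙ = nv/(4L) = 49.85 Hz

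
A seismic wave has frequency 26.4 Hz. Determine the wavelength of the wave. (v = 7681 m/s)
λ = v/f = 290.9 m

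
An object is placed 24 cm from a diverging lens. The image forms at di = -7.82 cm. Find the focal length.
1/f = 1/do + 1/di → f = -11.6 cm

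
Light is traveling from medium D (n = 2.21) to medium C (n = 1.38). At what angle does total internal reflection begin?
θc = arcsin(n₂/n₁) = 38.64°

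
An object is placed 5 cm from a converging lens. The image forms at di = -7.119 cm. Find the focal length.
1/f = 1/do + 1/di → f = 16.8 cm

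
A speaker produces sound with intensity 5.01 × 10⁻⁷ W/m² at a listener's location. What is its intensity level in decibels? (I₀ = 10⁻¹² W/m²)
β = 10·log₁₀(I/I₀) = 57 dB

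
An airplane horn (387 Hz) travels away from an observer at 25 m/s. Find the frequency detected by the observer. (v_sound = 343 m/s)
f_obs = f·v/(v + v_s) = 360.7 Hz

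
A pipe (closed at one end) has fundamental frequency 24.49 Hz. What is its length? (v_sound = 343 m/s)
L = v/(4f₁) = 3.501 m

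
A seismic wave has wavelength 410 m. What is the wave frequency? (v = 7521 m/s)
f = v/λ = 18.34 Hz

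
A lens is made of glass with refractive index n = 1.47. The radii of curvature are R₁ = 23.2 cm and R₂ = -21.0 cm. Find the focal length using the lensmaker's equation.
1/f = (n − 1)(1/R₁ − 1/R₂) → f = 23.45 cm (converging lens)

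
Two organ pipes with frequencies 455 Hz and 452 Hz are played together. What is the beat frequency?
3 Hz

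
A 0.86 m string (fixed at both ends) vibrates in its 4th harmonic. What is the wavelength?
λₙ = 2L/n = 0.43 m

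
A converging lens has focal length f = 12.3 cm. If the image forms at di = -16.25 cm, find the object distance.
1/do = 1/f − 1/di → do = 7.001 cm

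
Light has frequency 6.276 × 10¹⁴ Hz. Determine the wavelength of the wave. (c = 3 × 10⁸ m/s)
λ = c/f = 478 nm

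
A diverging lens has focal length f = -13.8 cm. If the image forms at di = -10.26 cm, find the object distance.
1/do = 1/f − 1/di → do = 40 cm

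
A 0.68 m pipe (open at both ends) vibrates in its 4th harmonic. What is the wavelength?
λₙ = 2L/n = 0.34 m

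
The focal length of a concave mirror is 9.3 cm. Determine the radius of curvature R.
R = 2|f| = 18.6 cm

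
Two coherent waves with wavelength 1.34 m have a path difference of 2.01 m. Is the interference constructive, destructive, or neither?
destructive — path difference = 1.5λ, an odd multiple of λ/2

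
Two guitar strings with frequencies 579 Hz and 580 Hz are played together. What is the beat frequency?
1 Hz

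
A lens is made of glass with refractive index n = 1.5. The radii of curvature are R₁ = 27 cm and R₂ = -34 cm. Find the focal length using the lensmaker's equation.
1/f = (n − 1)(1/R₁ − 1/R₂) → f = 30.1 cm (converging lens)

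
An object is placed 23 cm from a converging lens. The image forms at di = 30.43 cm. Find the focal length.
1/f = 1/do + 1/di → f = 13.1 cm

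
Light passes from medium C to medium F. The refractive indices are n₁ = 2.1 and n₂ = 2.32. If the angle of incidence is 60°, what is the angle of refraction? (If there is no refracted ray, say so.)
sin θ₂ = (n₁/n₂)·sin θ₁ = 0.7839 → θ₂ = 51.62°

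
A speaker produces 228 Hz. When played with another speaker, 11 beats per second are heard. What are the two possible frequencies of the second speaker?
f₂ = 228 ± 11 Hz → 239 Hz or 217 Hz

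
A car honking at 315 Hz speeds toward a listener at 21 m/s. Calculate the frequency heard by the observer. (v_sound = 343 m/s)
f_obs = f·v/(v − v_s) = 335.5 Hz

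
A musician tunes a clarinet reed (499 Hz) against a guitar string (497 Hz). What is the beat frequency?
2 Hz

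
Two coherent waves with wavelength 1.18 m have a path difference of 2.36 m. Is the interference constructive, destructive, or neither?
constructive — path difference = 2λ, a whole number of wavelengths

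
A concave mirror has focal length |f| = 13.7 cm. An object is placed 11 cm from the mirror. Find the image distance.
f = +13.7 cm (concave); 1/di = 1/f − 1/do → di = -55.81 cm (virtual image, behind mirror)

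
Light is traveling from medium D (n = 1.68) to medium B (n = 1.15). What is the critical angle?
θc = arcsin(n₂/n₁) = 43.2°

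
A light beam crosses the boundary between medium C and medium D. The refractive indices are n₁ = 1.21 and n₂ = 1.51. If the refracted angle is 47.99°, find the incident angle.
sin θ₁ = (n₂/n₁)·sin θ₂ → θ₁ = 68.01°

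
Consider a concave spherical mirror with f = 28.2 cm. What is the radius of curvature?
R = 2|f| = 56.4 cm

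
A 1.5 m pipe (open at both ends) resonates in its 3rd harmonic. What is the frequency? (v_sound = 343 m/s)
fₙ = nv/(2L) = 343 Hz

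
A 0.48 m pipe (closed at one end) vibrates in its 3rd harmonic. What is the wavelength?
λₙ = 4L/n = 0.64 m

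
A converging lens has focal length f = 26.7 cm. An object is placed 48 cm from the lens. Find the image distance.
1/di = 1/f − 1/do → di = 60.17 cm (real image)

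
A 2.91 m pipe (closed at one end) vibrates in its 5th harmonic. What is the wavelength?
λₙ = 4L/n = 2.328 m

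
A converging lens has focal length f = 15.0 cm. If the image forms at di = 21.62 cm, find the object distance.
1/do = 1/f − 1/di → do = 48.99 cm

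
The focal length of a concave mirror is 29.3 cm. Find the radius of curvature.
R = 2|f| = 58.6 cm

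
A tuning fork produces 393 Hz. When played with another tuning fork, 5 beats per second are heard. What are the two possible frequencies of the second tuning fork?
f₂ = 393 ± 5 Hz → 398 Hz or 388 Hz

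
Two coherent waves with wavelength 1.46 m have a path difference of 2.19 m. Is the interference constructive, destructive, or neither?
destructive — path difference = 1.5λ, an odd multiple of λ/2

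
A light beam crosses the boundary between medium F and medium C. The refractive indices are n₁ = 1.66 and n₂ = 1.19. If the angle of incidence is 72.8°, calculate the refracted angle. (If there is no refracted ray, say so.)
sin θ₂ = (n₁/n₂)·sin θ₁ = 1.333 > 1, so there is no refracted ray — the light undergoes total internal reflection.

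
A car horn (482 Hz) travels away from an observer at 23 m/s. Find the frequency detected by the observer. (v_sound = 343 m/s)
f_obs = f·v/(v + v_s) = 451.7 Hz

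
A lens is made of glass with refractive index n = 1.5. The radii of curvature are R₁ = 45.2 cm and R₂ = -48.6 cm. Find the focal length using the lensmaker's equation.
1/f = (n − 1)(1/R₁ − 1/R₂) → f = 46.84 cm (converging lens)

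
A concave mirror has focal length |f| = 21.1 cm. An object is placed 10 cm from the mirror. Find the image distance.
f = +21.1 cm (concave); 1/di = 1/f − 1/do → di = -19.01 cm (virtual image, behind mirror)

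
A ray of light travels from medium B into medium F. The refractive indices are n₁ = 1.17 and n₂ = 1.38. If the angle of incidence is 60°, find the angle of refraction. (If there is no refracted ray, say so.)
sin θ₂ = (n₁/n₂)·sin θ₁ = 0.7342 → θ₂ = 47.24°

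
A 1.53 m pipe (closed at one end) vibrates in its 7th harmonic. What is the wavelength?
λₙ = 4L/n = 0.8743 m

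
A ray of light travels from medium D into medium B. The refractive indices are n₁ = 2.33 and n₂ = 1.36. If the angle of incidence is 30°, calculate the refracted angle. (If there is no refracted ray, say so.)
sin θ₂ = (n₁/n₂)·sin θ₁ = 0.8566 → θ₂ = 58.94°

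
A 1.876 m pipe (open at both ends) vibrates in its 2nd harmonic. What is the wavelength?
λₙ = 2L/n = 1.876 m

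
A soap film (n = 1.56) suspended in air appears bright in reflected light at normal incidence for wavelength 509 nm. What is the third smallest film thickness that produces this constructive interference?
2nt = (m − ½)λ with m = 3 → t = (m − ½)λ/(2n) = 407.9 nm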